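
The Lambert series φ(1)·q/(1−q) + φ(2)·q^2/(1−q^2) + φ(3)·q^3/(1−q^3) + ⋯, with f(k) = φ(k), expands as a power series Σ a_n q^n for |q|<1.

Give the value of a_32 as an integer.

[q^32] φ(32)=16,φ(16)=8,φ(8)=4,φ(4)=2,φ(2)=1,φ(1)=1 ⇒ 32

a_32 = 32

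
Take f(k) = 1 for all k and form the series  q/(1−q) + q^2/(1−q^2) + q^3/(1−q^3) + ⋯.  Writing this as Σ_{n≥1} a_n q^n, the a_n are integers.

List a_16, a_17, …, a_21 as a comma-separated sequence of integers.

d|16:{1,2,4,8,16}  Σf=1+1+1+1+1=5
d|17:{1,17}  Σf=1+1=2
d|18:{1,2,3,6,9,18}  Σf=1+1+1+1+1+1=6
q^19  k|19↦f(k): 1:1 19:1  a_19=2
d|20:{20,10,5,4,2,1}  Σf=1+1+1+1+1+1=6
q^21  k|21↦f(k): 21:1 7:1 3:1 1:1  a_21=4

5, 2, 6, 2, 6, 4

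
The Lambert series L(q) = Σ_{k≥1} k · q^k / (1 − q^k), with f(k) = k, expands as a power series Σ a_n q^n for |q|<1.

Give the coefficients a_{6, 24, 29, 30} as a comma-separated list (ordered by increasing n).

12, 60, 30, 72

d|6:{6,3,2,1}  Σf=6+3+2+1=12
q^24  k|24↦f(k): 24:24 12:12 8:8 6:6 4:4 3:3 2:2 1:1  a_24=60
q^29  k|29↦f(k): 29:29 1:1  a_29=30
[q^30] f(1)=1,f(2)=2,f(3)=3,f(5)=5,f(6)=6,f(10)=10,f(15)=15,f(30)=30 ⇒ 72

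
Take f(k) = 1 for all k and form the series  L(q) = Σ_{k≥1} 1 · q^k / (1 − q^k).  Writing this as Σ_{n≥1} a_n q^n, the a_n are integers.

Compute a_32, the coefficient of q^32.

a_32 = 6

d|32:{32,16,8,4,2,1}  Σf=1+1+1+1+1+1=6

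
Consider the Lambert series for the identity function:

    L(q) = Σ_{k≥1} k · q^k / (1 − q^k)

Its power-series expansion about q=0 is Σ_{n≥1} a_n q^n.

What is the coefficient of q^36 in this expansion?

a_36 = 91

q^36  k|36↦f(k): 1:1 2:2 3:3 4:4 6:6 9:9 12:12 18:18 36:36  a_36=91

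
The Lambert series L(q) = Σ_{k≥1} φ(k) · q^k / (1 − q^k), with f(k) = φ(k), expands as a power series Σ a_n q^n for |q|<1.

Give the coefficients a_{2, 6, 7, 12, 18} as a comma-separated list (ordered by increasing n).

d|2:{2,1}  Σφ=1+1=2
[q^6] φ(6)=2,φ(3)=2,φ(2)=1,φ(1)=1 ⇒ 6
d|7:{1,7}  Σφ=1+6=7
[q^12] φ(1)=1,φ(2)=1,φ(3)=2,φ(4)=2,φ(6)=2,φ(12)=4 ⇒ 12
[q^18] φ(18)=6,φ(9)=6,φ(6)=2,φ(3)=2,φ(2)=1,φ(1)=1 ⇒ 18

2, 6, 7, 12, 18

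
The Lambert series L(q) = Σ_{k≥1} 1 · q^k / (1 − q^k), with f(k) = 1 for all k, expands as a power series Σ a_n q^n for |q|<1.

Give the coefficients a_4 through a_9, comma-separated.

3, 2, 4, 2, 4, 3

q^4  k|4↦f(k): 4:1 2:1 1:1  a_4=3
[q^5] f(5)=1,f(1)=1 ⇒ 2
[q^6] f(6)=1,f(3)=1,f(2)=1,f(1)=1 ⇒ 4
d|7:{1,7}  Σf=1+1=2
[q^8] f(8)=1,f(4)=1,f(2)=1,f(1)=1 ⇒ 4
q^9  k|9↦f(k): 1:1 3:1 9:1  a_9=3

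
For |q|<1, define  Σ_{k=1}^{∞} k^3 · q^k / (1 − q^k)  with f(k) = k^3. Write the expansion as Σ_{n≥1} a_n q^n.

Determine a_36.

a_36 = 55261

[q^36] f(36)=46656,f(18)=5832,f(12)=1728,f(9)=729,f(6)=216,f(4)=64,f(3)=27,f(2)=8,f(1)=1 ⇒ 55261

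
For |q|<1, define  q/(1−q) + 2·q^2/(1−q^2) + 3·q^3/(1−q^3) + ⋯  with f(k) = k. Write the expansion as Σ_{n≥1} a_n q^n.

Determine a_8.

n=8: 8·1 4·2 2·4 1·8  f→[8+4+2+1]=15

a_8 = 15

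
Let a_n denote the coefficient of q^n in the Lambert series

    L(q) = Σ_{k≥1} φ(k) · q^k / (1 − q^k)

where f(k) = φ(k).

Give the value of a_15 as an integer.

[q^15] φ(1)=1,φ(3)=2,φ(5)=4,φ(15)=8 ⇒ 15

a_15 = 15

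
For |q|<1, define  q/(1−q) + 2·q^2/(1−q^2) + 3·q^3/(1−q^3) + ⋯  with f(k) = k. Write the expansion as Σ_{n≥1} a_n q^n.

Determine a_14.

n=14: 14·1 7·2 2·7 1·14  f→[14+7+2+1]=24

a_14 = 24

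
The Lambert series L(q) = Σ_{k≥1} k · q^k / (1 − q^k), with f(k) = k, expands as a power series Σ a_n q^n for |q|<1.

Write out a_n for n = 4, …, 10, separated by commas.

7, 6, 12, 8, 15, 13, 18

q^4  k|4↦f(k): 4:4 2:2 1:1  a_4=7
d|5:{5,1}  Σf=5+1=6
[q^6] f(1)=1,f(2)=2,f(3)=3,f(6)=6 ⇒ 12
d|7:{7,1}  Σf=7+1=8
d|8:{1,2,4,8}  Σf=1+2+4+8=15
n=9: 1·9 3·3 9·1  f→[1+3+9]=13
d|10:{1,2,5,10}  Σf=1+2+5+10=18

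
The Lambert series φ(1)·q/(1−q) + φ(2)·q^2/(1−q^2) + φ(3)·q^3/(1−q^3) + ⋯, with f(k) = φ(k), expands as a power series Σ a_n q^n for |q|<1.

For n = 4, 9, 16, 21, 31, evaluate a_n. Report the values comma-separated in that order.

n=4: 1·4 2·2 4·1  φ→[1+1+2]=4
n=9: 1·9 3·3 9·1  φ→[1+2+6]=9
q^16  k|16↦φ(k): 1:1 2:1 4:2 8:4 16:8  a_16=16
[q^21] φ(21)=12,φ(7)=6,φ(3)=2,φ(1)=1 ⇒ 21
n=31: 31·1 1·31  φ→[30+1]=31

4, 9, 16, 21, 31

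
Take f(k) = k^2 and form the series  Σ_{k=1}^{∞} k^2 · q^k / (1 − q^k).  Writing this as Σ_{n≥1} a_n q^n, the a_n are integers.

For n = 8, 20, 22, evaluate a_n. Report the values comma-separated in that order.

85, 546, 610

n=8: 1·8 2·4 4·2 8·1  f→[1+4+16+64]=85
q^20  k|20↦f(k): 1:1 2:4 4:16 5:25 10:100 20:400  a_20=546
n=22: 22·1 11·2 2·11 1·22  f→[484+121+4+1]=610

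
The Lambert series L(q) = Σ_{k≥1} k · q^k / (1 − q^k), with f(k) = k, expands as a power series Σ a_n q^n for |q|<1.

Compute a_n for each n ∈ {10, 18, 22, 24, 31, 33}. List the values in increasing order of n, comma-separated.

18, 39, 36, 60, 32, 48

[q^10] f(10)=10,f(5)=5,f(2)=2,f(1)=1 ⇒ 18
q^18  k|18↦f(k): 1:1 2:2 3:3 6:6 9:9 18:18  a_18=39
d|22:{22,11,2,1}  Σf=22+11+2+1=36
[q^24] f(1)=1,f(2)=2,f(3)=3,f(4)=4,f(6)=6,f(8)=8,f(12)=12,f(24)=24 ⇒ 60
d|31:{1,31}  Σf=1+31=32
n=33: 1·33 3·11 11·3 33·1  f→[1+3+11+33]=48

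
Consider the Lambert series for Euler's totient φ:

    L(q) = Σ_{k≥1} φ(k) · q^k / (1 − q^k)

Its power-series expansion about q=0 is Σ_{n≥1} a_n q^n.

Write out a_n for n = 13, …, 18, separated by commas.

[q^13] φ(1)=1,φ(13)=12 ⇒ 13
n=14: 1·14 2·7 7·2 14·1  φ→[1+1+6+6]=14
[q^15] φ(1)=1,φ(3)=2,φ(5)=4,φ(15)=8 ⇒ 15
q^16  k|16↦φ(k): 16:8 8:4 4:2 2:1 1:1  a_16=16
[q^17] φ(17)=16,φ(1)=1 ⇒ 17
q^18  k|18↦φ(k): 1:1 2:1 3:2 6:2 9:6 18:6  a_18=18

13, 14, 15, 16, 17, 18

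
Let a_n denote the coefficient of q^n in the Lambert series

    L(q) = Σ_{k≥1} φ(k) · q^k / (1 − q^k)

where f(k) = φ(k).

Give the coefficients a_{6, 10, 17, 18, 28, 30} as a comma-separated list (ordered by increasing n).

[q^6] φ(6)=2,φ(3)=2,φ(2)=1,φ(1)=1 ⇒ 6
d|10:{10,5,2,1}  Σφ=4+4+1+1=10
d|17:{17,1}  Σφ=16+1=17
d|18:{1,2,3,6,9,18}  Σφ=1+1+2+2+6+6=18
n=28: 28·1 14·2 7·4 4·7 2·14 1·28  φ→[12+6+6+2+1+1]=28
n=30: 1·30 2·15 3·10 5·6 6·5 10·3 15·2 30·1  φ→[1+1+2+4+2+4+8+8]=30

6, 10, 17, 18, 28, 30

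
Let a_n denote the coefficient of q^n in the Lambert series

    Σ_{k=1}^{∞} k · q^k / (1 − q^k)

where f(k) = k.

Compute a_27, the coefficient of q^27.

n=27: 27·1 9·3 3·9 1·27  f→[27+9+3+1]=40

a_27 = 40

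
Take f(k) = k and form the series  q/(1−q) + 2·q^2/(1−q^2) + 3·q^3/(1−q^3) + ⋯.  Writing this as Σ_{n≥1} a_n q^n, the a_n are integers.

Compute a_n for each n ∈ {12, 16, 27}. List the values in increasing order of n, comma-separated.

d|12:{1,2,3,4,6,12}  Σf=1+2+3+4+6+12=28
n=16: 16·1 8·2 4·4 2·8 1·16  f→[16+8+4+2+1]=31
d|27:{1,3,9,27}  Σf=1+3+9+27=40

28, 31, 40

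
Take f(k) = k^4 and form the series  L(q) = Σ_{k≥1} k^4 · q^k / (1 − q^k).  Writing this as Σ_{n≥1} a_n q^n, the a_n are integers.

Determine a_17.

a_17 = 83522

d|17:{1,17}  Σf=1+83521=83522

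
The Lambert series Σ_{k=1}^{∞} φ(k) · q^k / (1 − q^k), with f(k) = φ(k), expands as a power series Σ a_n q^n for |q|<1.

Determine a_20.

d|20:{1,2,4,5,10,20}  Σφ=1+1+2+4+4+8=20

a_20 = 20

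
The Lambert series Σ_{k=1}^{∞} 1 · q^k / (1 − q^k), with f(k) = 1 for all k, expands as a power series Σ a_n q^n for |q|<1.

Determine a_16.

n=16: 16·1 8·2 4·4 2·8 1·16  f→[1+1+1+1+1]=5

a_16 = 5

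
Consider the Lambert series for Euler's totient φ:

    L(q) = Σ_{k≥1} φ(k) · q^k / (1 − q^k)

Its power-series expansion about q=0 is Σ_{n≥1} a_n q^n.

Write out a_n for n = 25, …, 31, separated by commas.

q^25  k|25↦φ(k): 1:1 5:4 25:20  a_25=25
d|26:{26,13,2,1}  Σφ=12+12+1+1=26
[q^27] φ(1)=1,φ(3)=2,φ(9)=6,φ(27)=18 ⇒ 27
q^28  k|28↦φ(k): 1:1 2:1 4:2 7:6 14:6 28:12  a_28=28
d|29:{29,1}  Σφ=28+1=29
q^30  k|30↦φ(k): 1:1 2:1 3:2 5:4 6:2 10:4 15:8 30:8  a_30=30
n=31: 1·31 31·1  φ→[1+30]=31

25, 26, 27, 28, 29, 30, 31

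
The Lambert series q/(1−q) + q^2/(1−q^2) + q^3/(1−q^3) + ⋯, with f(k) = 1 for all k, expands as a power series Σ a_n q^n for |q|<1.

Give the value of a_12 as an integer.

a_12 = 6

d|12:{1,2,3,4,6,12}  Σf=1+1+1+1+1+1=6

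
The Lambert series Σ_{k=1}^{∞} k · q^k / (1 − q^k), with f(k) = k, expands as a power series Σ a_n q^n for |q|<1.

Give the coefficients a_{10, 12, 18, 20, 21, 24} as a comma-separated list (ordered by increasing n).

18, 28, 39, 42, 32, 60

[q^10] f(10)=10,f(5)=5,f(2)=2,f(1)=1 ⇒ 18
d|12:{12,6,4,3,2,1}  Σf=12+6+4+3+2+1=28
[q^18] f(18)=18,f(9)=9,f(6)=6,f(3)=3,f(2)=2,f(1)=1 ⇒ 39
d|20:{1,2,4,5,10,20}  Σf=1+2+4+5+10+20=42
q^21  k|21↦f(k): 1:1 3:3 7:7 21:21  a_21=32
q^24  k|24↦f(k): 1:1 2:2 3:3 4:4 6:6 8:8 12:12 24:24  a_24=60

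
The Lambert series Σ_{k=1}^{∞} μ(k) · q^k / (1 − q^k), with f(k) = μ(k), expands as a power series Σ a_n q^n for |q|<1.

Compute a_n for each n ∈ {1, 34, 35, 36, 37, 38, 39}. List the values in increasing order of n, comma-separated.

d|1:{1}  Σμ=1=1
q^34  k|34↦μ(k): 1:1 2:-1 17:-1 34:1  a_34=0
q^35  k|35↦μ(k): 1:1 5:-1 7:-1 35:1  a_35=0
n=36: 1·36 2·18 3·12 4·9 6·6 9·4 12·3 18·2 36·1  μ→[1+(-1)+(-1)+0+1+0+0+0+0]=0
n=37: 1·37 37·1  μ→[1+(-1)]=0
q^38  k|38↦μ(k): 1:1 2:-1 19:-1 38:1  a_38=0
q^39  k|39↦μ(k): 39:1 13:-1 3:-1 1:1  a_39=0

1, 0, 0, 0, 0, 0, 0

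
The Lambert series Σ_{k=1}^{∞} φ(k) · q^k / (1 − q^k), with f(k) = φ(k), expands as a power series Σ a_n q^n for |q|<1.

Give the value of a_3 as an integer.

d|3:{1,3}  Σφ=1+2=3

a_3 = 3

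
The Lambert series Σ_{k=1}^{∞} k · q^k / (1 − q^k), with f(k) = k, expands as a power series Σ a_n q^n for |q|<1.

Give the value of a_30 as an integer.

[q^30] f(30)=30,f(15)=15,f(10)=10,f(6)=6,f(5)=5,f(3)=3,f(2)=2,f(1)=1 ⇒ 72

a_30 = 72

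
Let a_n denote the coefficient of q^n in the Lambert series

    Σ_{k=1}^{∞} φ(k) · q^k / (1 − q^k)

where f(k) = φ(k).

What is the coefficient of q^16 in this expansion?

n=16: 16·1 8·2 4·4 2·8 1·16  φ→[8+4+2+1+1]=16

a_16 = 16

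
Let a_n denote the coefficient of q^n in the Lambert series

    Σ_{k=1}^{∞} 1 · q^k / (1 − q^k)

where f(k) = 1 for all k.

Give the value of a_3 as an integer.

q^3  k|3↦f(k): 3:1 1:1  a_3=2

a_3 = 2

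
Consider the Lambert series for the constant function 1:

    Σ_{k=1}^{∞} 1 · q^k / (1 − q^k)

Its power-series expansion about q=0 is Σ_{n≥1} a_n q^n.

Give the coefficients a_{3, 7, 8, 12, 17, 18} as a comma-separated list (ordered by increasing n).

[q^3] f(3)=1,f(1)=1 ⇒ 2
[q^7] f(1)=1,f(7)=1 ⇒ 2
[q^8] f(1)=1,f(2)=1,f(4)=1,f(8)=1 ⇒ 4
q^12  k|12↦f(k): 1:1 2:1 3:1 4:1 6:1 12:1  a_12=6
d|17:{17,1}  Σf=1+1=2
[q^18] f(1)=1,f(2)=1,f(3)=1,f(6)=1,f(9)=1,f(18)=1 ⇒ 6

2, 2, 4, 6, 2, 6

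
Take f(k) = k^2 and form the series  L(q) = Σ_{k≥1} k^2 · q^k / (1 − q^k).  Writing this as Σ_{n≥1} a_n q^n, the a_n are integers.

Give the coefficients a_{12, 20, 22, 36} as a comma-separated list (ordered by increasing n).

210, 546, 610, 1911

d|12:{12,6,4,3,2,1}  Σf=144+36+16+9+4+1=210
q^20  k|20↦f(k): 20:400 10:100 5:25 4:16 2:4 1:1  a_20=546
d|22:{1,2,11,22}  Σf=1+4+121+484=610
d|36:{36,18,12,9,6,4,3,2,1}  Σf=1296+324+144+81+36+16+9+4+1=1911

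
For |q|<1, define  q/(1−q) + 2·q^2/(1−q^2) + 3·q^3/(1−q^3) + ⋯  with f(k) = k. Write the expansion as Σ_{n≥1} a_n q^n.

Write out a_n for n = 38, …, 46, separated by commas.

[q^38] f(1)=1,f(2)=2,f(19)=19,f(38)=38 ⇒ 60
q^39  k|39↦f(k): 39:39 13:13 3:3 1:1  a_39=56
q^40  k|40↦f(k): 40:40 20:20 10:10 8:8 5:5 4:4 2:2 1:1  a_40=90
d|41:{1,41}  Σf=1+41=42
d|42:{1,2,3,6,7,14,21,42}  Σf=1+2+3+6+7+14+21+42=96
d|43:{1,43}  Σf=1+43=44
n=44: 44·1 22·2 11·4 4·11 2·22 1·44  f→[44+22+11+4+2+1]=84
d|45:{1,3,5,9,15,45}  Σf=1+3+5+9+15+45=78
q^46  k|46↦f(k): 46:46 23:23 2:2 1:1  a_46=72

60, 56, 90, 42, 96, 44, 84, 78, 72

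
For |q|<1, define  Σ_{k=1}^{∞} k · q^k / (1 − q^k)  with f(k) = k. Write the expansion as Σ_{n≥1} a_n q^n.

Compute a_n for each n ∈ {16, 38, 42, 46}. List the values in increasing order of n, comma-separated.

d|16:{16,8,4,2,1}  Σf=16+8+4+2+1=31
d|38:{38,19,2,1}  Σf=38+19+2+1=60
[q^42] f(1)=1,f(2)=2,f(3)=3,f(6)=6,f(7)=7,f(14)=14,f(21)=21,f(42)=42 ⇒ 96
d|46:{1,2,23,46}  Σf=1+2+23+46=72

31, 60, 96, 72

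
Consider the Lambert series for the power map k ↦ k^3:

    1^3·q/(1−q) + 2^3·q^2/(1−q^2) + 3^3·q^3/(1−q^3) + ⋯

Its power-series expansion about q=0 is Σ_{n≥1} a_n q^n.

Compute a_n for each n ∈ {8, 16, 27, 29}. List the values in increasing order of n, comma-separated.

585, 4681, 20440, 24390

[q^8] f(8)=512,f(4)=64,f(2)=8,f(1)=1 ⇒ 585
q^16  k|16↦f(k): 1:1 2:8 4:64 8:512 16:4096  a_16=4681
q^27  k|27↦f(k): 27:19683 9:729 3:27 1:1  a_27=20440
q^29  k|29↦f(k): 29:24389 1:1  a_29=24390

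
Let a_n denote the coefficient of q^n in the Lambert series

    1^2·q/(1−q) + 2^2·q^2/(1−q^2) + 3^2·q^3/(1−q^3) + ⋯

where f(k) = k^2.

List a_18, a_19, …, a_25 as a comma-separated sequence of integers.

455, 362, 546, 500, 610, 530, 850, 651

d|18:{1,2,3,6,9,18}  Σf=1+4+9+36+81+324=455
q^19  k|19↦f(k): 1:1 19:361  a_19=362
[q^20] f(1)=1,f(2)=4,f(4)=16,f(5)=25,f(10)=100,f(20)=400 ⇒ 546
q^21  k|21↦f(k): 21:441 7:49 3:9 1:1  a_21=500
n=22: 1·22 2·11 11·2 22·1  f→[1+4+121+484]=610
q^23  k|23↦f(k): 1:1 23:529  a_23=530
n=24: 24·1 12·2 8·3 6·4 4·6 3·8 2·12 1·24  f→[576+144+64+36+16+9+4+1]=850
n=25: 1·25 5·5 25·1  f→[1+25+625]=651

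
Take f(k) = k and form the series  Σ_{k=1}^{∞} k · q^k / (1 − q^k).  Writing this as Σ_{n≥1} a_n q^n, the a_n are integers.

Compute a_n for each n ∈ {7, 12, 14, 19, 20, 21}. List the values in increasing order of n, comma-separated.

n=7: 1·7 7·1  f→[1+7]=8
[q^12] f(1)=1,f(2)=2,f(3)=3,f(4)=4,f(6)=6,f(12)=12 ⇒ 28
q^14  k|14↦f(k): 1:1 2:2 7:7 14:14  a_14=24
d|19:{19,1}  Σf=19+1=20
[q^20] f(1)=1,f(2)=2,f(4)=4,f(5)=5,f(10)=10,f(20)=20 ⇒ 42
d|21:{21,7,3,1}  Σf=21+7+3+1=32

8, 28, 24, 20, 42, 32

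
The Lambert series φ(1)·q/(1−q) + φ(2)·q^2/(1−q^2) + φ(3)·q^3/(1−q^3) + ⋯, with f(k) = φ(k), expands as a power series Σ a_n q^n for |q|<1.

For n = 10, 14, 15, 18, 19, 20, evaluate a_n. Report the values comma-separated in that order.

n=10: 1·10 2·5 5·2 10·1  φ→[1+1+4+4]=10
q^14  k|14↦φ(k): 1:1 2:1 7:6 14:6  a_14=14
q^15  k|15↦φ(k): 15:8 5:4 3:2 1:1  a_15=15
[q^18] φ(18)=6,φ(9)=6,φ(6)=2,φ(3)=2,φ(2)=1,φ(1)=1 ⇒ 18
[q^19] φ(19)=18,φ(1)=1 ⇒ 19
[q^20] φ(1)=1,φ(2)=1,φ(4)=2,φ(5)=4,φ(10)=4,φ(20)=8 ⇒ 20

10, 14, 15, 18, 19, 20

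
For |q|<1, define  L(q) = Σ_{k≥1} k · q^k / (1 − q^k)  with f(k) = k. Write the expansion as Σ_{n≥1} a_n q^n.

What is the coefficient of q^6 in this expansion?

a_6 = 12

n=6: 1·6 2·3 3·2 6·1  f→[1+2+3+6]=12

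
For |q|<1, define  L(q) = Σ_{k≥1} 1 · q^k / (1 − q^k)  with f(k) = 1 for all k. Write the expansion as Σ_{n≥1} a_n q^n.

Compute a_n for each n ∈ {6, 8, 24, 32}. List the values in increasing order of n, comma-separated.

n=6: 1·6 2·3 3·2 6·1  f→[1+1+1+1]=4
n=8: 1·8 2·4 4·2 8·1  f→[1+1+1+1]=4
q^24  k|24↦f(k): 1:1 2:1 3:1 4:1 6:1 8:1 12:1 24:1  a_24=8
d|32:{32,16,8,4,2,1}  Σf=1+1+1+1+1+1=6

4, 4, 8, 6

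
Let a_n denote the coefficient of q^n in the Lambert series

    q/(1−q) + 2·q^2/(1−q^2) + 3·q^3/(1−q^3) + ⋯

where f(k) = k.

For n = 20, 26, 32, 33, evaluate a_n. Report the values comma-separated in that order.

d|20:{1,2,4,5,10,20}  Σf=1+2+4+5+10+20=42
[q^26] f(1)=1,f(2)=2,f(13)=13,f(26)=26 ⇒ 42
n=32: 1·32 2·16 4·8 8·4 16·2 32·1  f→[1+2+4+8+16+32]=63
n=33: 1·33 3·11 11·3 33·1  f→[1+3+11+33]=48

42, 42, 63, 48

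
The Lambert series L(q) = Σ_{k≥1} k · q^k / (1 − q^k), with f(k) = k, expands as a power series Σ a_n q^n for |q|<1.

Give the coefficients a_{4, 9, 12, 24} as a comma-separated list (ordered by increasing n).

7, 13, 28, 60

[q^4] f(4)=4,f(2)=2,f(1)=1 ⇒ 7
d|9:{9,3,1}  Σf=9+3+1=13
n=12: 12·1 6·2 4·3 3·4 2·6 1·12  f→[12+6+4+3+2+1]=28
q^24  k|24↦f(k): 24:24 12:12 8:8 6:6 4:4 3:3 2:2 1:1  a_24=60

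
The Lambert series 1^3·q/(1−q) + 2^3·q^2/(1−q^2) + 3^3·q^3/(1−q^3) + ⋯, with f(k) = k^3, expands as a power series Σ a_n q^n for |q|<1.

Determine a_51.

[q^51] f(51)=132651,f(17)=4913,f(3)=27,f(1)=1 ⇒ 137592

a_51 = 137592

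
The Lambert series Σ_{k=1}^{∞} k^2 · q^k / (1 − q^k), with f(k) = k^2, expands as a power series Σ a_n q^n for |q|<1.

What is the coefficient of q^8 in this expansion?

a_8 = 85

d|8:{1,2,4,8}  Σf=1+4+16+64=85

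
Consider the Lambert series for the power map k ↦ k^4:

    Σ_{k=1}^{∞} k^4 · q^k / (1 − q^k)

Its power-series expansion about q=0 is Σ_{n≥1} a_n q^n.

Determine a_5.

n=5: 5·1 1·5  f→[625+1]=626

a_5 = 626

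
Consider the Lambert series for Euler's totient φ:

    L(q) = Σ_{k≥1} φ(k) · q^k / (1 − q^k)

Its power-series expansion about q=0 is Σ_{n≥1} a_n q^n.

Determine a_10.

[q^10] φ(1)=1,φ(2)=1,φ(5)=4,φ(10)=4 ⇒ 10

a_10 = 10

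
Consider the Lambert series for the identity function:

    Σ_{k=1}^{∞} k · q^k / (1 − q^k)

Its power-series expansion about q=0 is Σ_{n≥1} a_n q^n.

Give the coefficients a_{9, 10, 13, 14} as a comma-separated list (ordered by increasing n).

13, 18, 14, 24

[q^9] f(1)=1,f(3)=3,f(9)=9 ⇒ 13
d|10:{10,5,2,1}  Σf=10+5+2+1=18
d|13:{13,1}  Σf=13+1=14
q^14  k|14↦f(k): 14:14 7:7 2:2 1:1  a_14=24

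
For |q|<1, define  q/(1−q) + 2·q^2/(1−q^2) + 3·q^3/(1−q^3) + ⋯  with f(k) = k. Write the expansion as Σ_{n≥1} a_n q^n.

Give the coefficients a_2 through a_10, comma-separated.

d|2:{2,1}  Σf=2+1=3
q^3  k|3↦f(k): 1:1 3:3  a_3=4
[q^4] f(4)=4,f(2)=2,f(1)=1 ⇒ 7
[q^5] f(1)=1,f(5)=5 ⇒ 6
q^6  k|6↦f(k): 6:6 3:3 2:2 1:1  a_6=12
d|7:{1,7}  Σf=1+7=8
n=8: 1·8 2·4 4·2 8·1  f→[1+2+4+8]=15
[q^9] f(9)=9,f(3)=3,f(1)=1 ⇒ 13
d|10:{10,5,2,1}  Σf=10+5+2+1=18

3, 4, 7, 6, 12, 8, 15, 13, 18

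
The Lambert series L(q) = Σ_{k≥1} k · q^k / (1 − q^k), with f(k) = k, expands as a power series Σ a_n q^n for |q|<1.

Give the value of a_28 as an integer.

q^28  k|28↦f(k): 1:1 2:2 4:4 7:7 14:14 28:28  a_28=56

a_28 = 56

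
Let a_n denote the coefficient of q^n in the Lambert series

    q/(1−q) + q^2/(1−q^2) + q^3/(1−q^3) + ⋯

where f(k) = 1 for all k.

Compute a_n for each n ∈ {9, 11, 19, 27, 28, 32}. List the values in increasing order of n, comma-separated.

3, 2, 2, 4, 6, 6

[q^9] f(1)=1,f(3)=1,f(9)=1 ⇒ 3
q^11  k|11↦f(k): 1:1 11:1  a_11=2
d|19:{19,1}  Σf=1+1=2
d|27:{1,3,9,27}  Σf=1+1+1+1=4
[q^28] f(28)=1,f(14)=1,f(7)=1,f(4)=1,f(2)=1,f(1)=1 ⇒ 6
d|32:{1,2,4,8,16,32}  Σf=1+1+1+1+1+1=6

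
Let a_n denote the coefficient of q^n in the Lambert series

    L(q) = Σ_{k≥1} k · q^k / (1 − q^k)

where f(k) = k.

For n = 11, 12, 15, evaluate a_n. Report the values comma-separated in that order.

q^11  k|11↦f(k): 11:11 1:1  a_11=12
[q^12] f(12)=12,f(6)=6,f(4)=4,f(3)=3,f(2)=2,f(1)=1 ⇒ 28
q^15  k|15↦f(k): 1:1 3:3 5:5 15:15  a_15=24

12, 28, 24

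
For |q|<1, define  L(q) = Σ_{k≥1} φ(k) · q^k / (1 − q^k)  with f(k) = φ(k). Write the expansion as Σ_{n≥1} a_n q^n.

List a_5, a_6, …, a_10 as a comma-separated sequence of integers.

d|5:{1,5}  Σφ=1+4=5
d|6:{6,3,2,1}  Σφ=2+2+1+1=6
d|7:{1,7}  Σφ=1+6=7
q^8  k|8↦φ(k): 1:1 2:1 4:2 8:4  a_8=8
d|9:{1,3,9}  Σφ=1+2+6=9
d|10:{1,2,5,10}  Σφ=1+1+4+4=10

5, 6, 7, 8, 9, 10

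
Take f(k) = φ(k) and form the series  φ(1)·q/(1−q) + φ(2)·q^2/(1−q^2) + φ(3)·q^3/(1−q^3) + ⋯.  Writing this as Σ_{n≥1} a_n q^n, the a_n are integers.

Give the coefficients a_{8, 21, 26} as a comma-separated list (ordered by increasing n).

[q^8] φ(8)=4,φ(4)=2,φ(2)=1,φ(1)=1 ⇒ 8
[q^21] φ(21)=12,φ(7)=6,φ(3)=2,φ(1)=1 ⇒ 21
d|26:{1,2,13,26}  Σφ=1+1+12+12=26

8, 21, 26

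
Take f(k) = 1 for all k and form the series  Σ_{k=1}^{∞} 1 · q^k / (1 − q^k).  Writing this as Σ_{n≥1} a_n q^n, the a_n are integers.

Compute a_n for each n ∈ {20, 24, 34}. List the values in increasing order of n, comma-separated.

n=20: 20·1 10·2 5·4 4·5 2·10 1·20  f→[1+1+1+1+1+1]=6
[q^24] f(1)=1,f(2)=1,f(3)=1,f(4)=1,f(6)=1,f(8)=1,f(12)=1,f(24)=1 ⇒ 8
d|34:{1,2,17,34}  Σf=1+1+1+1=4

6, 8, 4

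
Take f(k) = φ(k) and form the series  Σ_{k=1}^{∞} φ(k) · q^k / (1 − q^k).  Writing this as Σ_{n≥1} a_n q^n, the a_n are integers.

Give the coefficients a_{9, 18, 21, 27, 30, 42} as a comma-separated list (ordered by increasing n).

q^9  k|9↦φ(k): 9:6 3:2 1:1  a_9=9
d|18:{1,2,3,6,9,18}  Σφ=1+1+2+2+6+6=18
d|21:{1,3,7,21}  Σφ=1+2+6+12=21
d|27:{27,9,3,1}  Σφ=18+6+2+1=27
[q^30] φ(1)=1,φ(2)=1,φ(3)=2,φ(5)=4,φ(6)=2,φ(10)=4,φ(15)=8,φ(30)=8 ⇒ 30
[q^42] φ(1)=1,φ(2)=1,φ(3)=2,φ(6)=2,φ(7)=6,φ(14)=6,φ(21)=12,φ(42)=12 ⇒ 42

9, 18, 21, 27, 30, 42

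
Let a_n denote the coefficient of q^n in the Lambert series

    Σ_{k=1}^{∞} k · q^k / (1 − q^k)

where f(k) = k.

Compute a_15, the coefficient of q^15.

q^15  k|15↦f(k): 15:15 5:5 3:3 1:1  a_15=24

a_15 = 24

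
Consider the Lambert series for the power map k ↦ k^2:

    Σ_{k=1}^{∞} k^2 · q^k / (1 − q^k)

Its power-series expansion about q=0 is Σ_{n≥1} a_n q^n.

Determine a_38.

a_38 = 1810

[q^38] f(1)=1,f(2)=4,f(19)=361,f(38)=1444 ⇒ 1810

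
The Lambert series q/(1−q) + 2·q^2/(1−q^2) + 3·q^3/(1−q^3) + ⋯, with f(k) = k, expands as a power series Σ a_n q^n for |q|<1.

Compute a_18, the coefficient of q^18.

n=18: 1·18 2·9 3·6 6·3 9·2 18·1  f→[1+2+3+6+9+18]=39

a_18 = 39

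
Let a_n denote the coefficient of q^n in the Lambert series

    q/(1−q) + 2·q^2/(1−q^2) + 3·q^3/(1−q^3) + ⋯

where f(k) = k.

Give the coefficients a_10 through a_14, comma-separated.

q^10  k|10↦f(k): 1:1 2:2 5:5 10:10  a_10=18
d|11:{11,1}  Σf=11+1=12
n=12: 1·12 2·6 3·4 4·3 6·2 12·1  f→[1+2+3+4+6+12]=28
q^13  k|13↦f(k): 1:1 13:13  a_13=14
[q^14] f(1)=1,f(2)=2,f(7)=7,f(14)=14 ⇒ 24

18, 12, 28, 14, 24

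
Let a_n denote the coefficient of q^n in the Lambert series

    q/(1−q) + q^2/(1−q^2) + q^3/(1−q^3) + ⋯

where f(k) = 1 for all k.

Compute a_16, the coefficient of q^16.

a_16 = 5

n=16: 16·1 8·2 4·4 2·8 1·16  f→[1+1+1+1+1]=5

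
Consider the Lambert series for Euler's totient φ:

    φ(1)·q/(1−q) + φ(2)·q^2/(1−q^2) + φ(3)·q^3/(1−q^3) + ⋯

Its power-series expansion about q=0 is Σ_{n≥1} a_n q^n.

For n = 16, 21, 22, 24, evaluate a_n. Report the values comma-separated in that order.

[q^16] φ(16)=8,φ(8)=4,φ(4)=2,φ(2)=1,φ(1)=1 ⇒ 16
d|21:{1,3,7,21}  Σφ=1+2+6+12=21
n=22: 22·1 11·2 2·11 1·22  φ→[10+10+1+1]=22
q^24  k|24↦φ(k): 24:8 12:4 8:4 6:2 4:2 3:2 2:1 1:1  a_24=24

16, 21, 22, 24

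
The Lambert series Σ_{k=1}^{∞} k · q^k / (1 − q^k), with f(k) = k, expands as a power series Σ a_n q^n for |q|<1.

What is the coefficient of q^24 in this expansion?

q^24  k|24↦f(k): 1:1 2:2 3:3 4:4 6:6 8:8 12:12 24:24  a_24=60

a_24 = 60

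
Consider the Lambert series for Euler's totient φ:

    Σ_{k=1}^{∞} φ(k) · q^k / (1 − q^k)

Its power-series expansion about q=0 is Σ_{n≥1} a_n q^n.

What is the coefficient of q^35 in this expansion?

n=35: 35·1 7·5 5·7 1·35  φ→[24+6+4+1]=35

a_35 = 35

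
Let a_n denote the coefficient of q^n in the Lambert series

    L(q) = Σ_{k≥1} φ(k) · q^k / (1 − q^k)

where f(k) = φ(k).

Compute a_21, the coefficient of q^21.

n=21: 1·21 3·7 7·3 21·1  φ→[1+2+6+12]=21

a_21 = 21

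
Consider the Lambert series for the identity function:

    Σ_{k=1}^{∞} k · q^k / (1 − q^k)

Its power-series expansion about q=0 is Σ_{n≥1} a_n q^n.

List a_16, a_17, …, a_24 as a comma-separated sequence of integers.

31, 18, 39, 20, 42, 32, 36, 24, 60

q^16  k|16↦f(k): 16:16 8:8 4:4 2:2 1:1  a_16=31
d|17:{17,1}  Σf=17+1=18
[q^18] f(1)=1,f(2)=2,f(3)=3,f(6)=6,f(9)=9,f(18)=18 ⇒ 39
d|19:{1,19}  Σf=1+19=20
d|20:{1,2,4,5,10,20}  Σf=1+2+4+5+10+20=42
d|21:{21,7,3,1}  Σf=21+7+3+1=32
[q^22] f(1)=1,f(2)=2,f(11)=11,f(22)=22 ⇒ 36
n=23: 23·1 1·23  f→[23+1]=24
q^24  k|24↦f(k): 24:24 12:12 8:8 6:6 4:4 3:3 2:2 1:1  a_24=60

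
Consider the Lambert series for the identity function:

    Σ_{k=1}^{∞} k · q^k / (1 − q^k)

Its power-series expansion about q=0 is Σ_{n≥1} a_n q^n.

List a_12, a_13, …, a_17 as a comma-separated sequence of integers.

n=12: 1·12 2·6 3·4 4·3 6·2 12·1  f→[1+2+3+4+6+12]=28
n=13: 1·13 13·1  f→[1+13]=14
n=14: 14·1 7·2 2·7 1·14  f→[14+7+2+1]=24
[q^15] f(15)=15,f(5)=5,f(3)=3,f(1)=1 ⇒ 24
d|16:{16,8,4,2,1}  Σf=16+8+4+2+1=31
q^17  k|17↦f(k): 17:17 1:1  a_17=18

28, 14, 24, 24, 31, 18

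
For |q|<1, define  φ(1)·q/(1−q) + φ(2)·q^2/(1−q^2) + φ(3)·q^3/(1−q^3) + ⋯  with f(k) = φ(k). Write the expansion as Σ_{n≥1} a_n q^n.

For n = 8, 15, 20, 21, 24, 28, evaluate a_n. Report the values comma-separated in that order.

[q^8] φ(8)=4,φ(4)=2,φ(2)=1,φ(1)=1 ⇒ 8
d|15:{1,3,5,15}  Σφ=1+2+4+8=15
[q^20] φ(20)=8,φ(10)=4,φ(5)=4,φ(4)=2,φ(2)=1,φ(1)=1 ⇒ 20
[q^21] φ(1)=1,φ(3)=2,φ(7)=6,φ(21)=12 ⇒ 21
q^24  k|24↦φ(k): 24:8 12:4 8:4 6:2 4:2 3:2 2:1 1:1  a_24=24
d|28:{28,14,7,4,2,1}  Σφ=12+6+6+2+1+1=28

8, 15, 20, 21, 24, 28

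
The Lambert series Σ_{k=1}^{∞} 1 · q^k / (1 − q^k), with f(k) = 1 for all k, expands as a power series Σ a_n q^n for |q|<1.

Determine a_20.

a_20 = 6

n=20: 1·20 2·10 4·5 5·4 10·2 20·1  f→[1+1+1+1+1+1]=6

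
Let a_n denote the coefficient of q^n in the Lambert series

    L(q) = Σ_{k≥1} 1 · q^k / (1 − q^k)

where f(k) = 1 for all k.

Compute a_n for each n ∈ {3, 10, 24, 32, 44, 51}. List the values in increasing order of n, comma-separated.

2, 4, 8, 6, 6, 4

n=3: 3·1 1·3  f→[1+1]=2
[q^10] f(10)=1,f(5)=1,f(2)=1,f(1)=1 ⇒ 4
d|24:{24,12,8,6,4,3,2,1}  Σf=1+1+1+1+1+1+1+1=8
q^32  k|32↦f(k): 1:1 2:1 4:1 8:1 16:1 32:1  a_32=6
d|44:{44,22,11,4,2,1}  Σf=1+1+1+1+1+1=6
q^51  k|51↦f(k): 51:1 17:1 3:1 1:1  a_51=4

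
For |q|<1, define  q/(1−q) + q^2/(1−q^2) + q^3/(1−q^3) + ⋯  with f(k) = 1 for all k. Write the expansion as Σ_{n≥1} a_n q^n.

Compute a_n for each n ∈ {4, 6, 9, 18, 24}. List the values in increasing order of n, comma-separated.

3, 4, 3, 6, 8

q^4  k|4↦f(k): 1:1 2:1 4:1  a_4=3
[q^6] f(6)=1,f(3)=1,f(2)=1,f(1)=1 ⇒ 4
d|9:{1,3,9}  Σf=1+1+1=3
d|18:{1,2,3,6,9,18}  Σf=1+1+1+1+1+1=6
d|24:{1,2,3,4,6,8,12,24}  Σf=1+1+1+1+1+1+1+1=8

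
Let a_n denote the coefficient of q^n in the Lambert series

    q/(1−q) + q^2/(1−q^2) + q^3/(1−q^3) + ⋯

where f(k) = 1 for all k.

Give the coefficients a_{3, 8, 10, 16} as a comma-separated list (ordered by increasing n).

2, 4, 4, 5

d|3:{1,3}  Σf=1+1=2
q^8  k|8↦f(k): 8:1 4:1 2:1 1:1  a_8=4
[q^10] f(10)=1,f(5)=1,f(2)=1,f(1)=1 ⇒ 4
[q^16] f(16)=1,f(8)=1,f(4)=1,f(2)=1,f(1)=1 ⇒ 5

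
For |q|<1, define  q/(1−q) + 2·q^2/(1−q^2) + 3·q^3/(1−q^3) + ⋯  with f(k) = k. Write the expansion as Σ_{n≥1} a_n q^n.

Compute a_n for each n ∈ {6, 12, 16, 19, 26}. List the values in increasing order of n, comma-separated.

n=6: 1·6 2·3 3·2 6·1  f→[1+2+3+6]=12
[q^12] f(1)=1,f(2)=2,f(3)=3,f(4)=4,f(6)=6,f(12)=12 ⇒ 28
d|16:{1,2,4,8,16}  Σf=1+2+4+8+16=31
q^19  k|19↦f(k): 19:19 1:1  a_19=20
n=26: 1·26 2·13 13·2 26·1  f→[1+2+13+26]=42

12, 28, 31, 20, 42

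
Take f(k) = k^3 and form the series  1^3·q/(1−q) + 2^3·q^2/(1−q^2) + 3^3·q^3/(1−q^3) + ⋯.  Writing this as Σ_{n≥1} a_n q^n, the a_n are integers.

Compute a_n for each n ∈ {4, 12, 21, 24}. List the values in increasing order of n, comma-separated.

73, 2044, 9632, 16380

q^4  k|4↦f(k): 1:1 2:8 4:64  a_4=73
n=12: 12·1 6·2 4·3 3·4 2·6 1·12  f→[1728+216+64+27+8+1]=2044
n=21: 21·1 7·3 3·7 1·21  f→[9261+343+27+1]=9632
q^24  k|24↦f(k): 24:13824 12:1728 8:512 6:216 4:64 3:27 2:8 1:1  a_24=16380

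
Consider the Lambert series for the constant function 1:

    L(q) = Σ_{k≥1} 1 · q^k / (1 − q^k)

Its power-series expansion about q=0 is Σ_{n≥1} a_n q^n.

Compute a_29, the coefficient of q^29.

a_29 = 2

q^29  k|29↦f(k): 1:1 29:1  a_29=2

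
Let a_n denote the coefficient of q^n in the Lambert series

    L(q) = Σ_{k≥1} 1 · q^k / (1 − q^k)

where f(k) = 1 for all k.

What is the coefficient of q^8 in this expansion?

d|8:{8,4,2,1}  Σf=1+1+1+1=4

a_8 = 4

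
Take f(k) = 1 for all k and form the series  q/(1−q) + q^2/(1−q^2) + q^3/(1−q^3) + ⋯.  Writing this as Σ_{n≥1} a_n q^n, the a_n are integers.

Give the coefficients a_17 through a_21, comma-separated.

2, 6, 2, 6, 4

d|17:{1,17}  Σf=1+1=2
d|18:{1,2,3,6,9,18}  Σf=1+1+1+1+1+1=6
q^19  k|19↦f(k): 1:1 19:1  a_19=2
n=20: 20·1 10·2 5·4 4·5 2·10 1·20  f→[1+1+1+1+1+1]=6
n=21: 1·21 3·7 7·3 21·1  f→[1+1+1+1]=4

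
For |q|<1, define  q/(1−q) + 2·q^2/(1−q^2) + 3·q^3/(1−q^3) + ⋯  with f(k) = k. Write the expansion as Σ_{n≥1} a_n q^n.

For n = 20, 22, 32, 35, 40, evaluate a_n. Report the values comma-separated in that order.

42, 36, 63, 48, 90

d|20:{1,2,4,5,10,20}  Σf=1+2+4+5+10+20=42
d|22:{22,11,2,1}  Σf=22+11+2+1=36
d|32:{1,2,4,8,16,32}  Σf=1+2+4+8+16+32=63
d|35:{35,7,5,1}  Σf=35+7+5+1=48
n=40: 1·40 2·20 4·10 5·8 8·5 10·4 20·2 40·1  f→[1+2+4+5+8+10+20+40]=90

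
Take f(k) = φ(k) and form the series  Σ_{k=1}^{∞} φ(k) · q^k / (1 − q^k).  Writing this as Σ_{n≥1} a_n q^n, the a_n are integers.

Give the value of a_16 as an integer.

q^16  k|16↦φ(k): 16:8 8:4 4:2 2:1 1:1  a_16=16

a_16 = 16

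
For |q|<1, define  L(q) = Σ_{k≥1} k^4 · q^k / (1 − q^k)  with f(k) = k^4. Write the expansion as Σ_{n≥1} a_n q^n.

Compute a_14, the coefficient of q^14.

a_14 = 40834

d|14:{14,7,2,1}  Σf=38416+2401+16+1=40834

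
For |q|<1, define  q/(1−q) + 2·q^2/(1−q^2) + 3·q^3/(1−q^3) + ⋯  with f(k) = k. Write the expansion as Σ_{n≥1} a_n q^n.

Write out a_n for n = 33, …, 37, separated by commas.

d|33:{1,3,11,33}  Σf=1+3+11+33=48
d|34:{34,17,2,1}  Σf=34+17+2+1=54
q^35  k|35↦f(k): 35:35 7:7 5:5 1:1  a_35=48
q^36  k|36↦f(k): 36:36 18:18 12:12 9:9 6:6 4:4 3:3 2:2 1:1  a_36=91
[q^37] f(37)=37,f(1)=1 ⇒ 38

48, 54, 48, 91, 38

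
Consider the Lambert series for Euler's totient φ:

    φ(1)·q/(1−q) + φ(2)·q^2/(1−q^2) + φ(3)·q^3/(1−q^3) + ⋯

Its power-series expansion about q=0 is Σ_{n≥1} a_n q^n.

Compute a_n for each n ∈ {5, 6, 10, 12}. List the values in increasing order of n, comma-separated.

[q^5] φ(5)=4,φ(1)=1 ⇒ 5
d|6:{1,2,3,6}  Σφ=1+1+2+2=6
[q^10] φ(1)=1,φ(2)=1,φ(5)=4,φ(10)=4 ⇒ 10
d|12:{1,2,3,4,6,12}  Σφ=1+1+2+2+2+4=12

5, 6, 10, 12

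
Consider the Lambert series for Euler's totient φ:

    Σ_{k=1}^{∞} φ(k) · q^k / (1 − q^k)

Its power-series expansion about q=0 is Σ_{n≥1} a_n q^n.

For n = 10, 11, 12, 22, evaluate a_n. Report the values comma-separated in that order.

d|10:{10,5,2,1}  Σφ=4+4+1+1=10
[q^11] φ(1)=1,φ(11)=10 ⇒ 11
q^12  k|12↦φ(k): 1:1 2:1 3:2 4:2 6:2 12:4  a_12=12
n=22: 1·22 2·11 11·2 22·1  φ→[1+1+10+10]=22

10, 11, 12, 22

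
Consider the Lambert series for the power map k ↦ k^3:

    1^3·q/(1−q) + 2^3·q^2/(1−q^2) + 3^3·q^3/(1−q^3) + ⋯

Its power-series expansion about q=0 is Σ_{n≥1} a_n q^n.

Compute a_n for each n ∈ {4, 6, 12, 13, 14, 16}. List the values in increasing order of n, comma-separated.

n=4: 1·4 2·2 4·1  f→[1+8+64]=73
[q^6] f(6)=216,f(3)=27,f(2)=8,f(1)=1 ⇒ 252
q^12  k|12↦f(k): 1:1 2:8 3:27 4:64 6:216 12:1728  a_12=2044
d|13:{13,1}  Σf=2197+1=2198
d|14:{1,2,7,14}  Σf=1+8+343+2744=3096
d|16:{16,8,4,2,1}  Σf=4096+512+64+8+1=4681

73, 252, 2044, 2198, 3096, 4681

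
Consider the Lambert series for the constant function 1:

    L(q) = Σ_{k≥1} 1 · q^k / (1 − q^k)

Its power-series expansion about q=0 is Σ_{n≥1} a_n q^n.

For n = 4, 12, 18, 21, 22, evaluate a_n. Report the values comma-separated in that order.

d|4:{4,2,1}  Σf=1+1+1=3
q^12  k|12↦f(k): 12:1 6:1 4:1 3:1 2:1 1:1  a_12=6
q^18  k|18↦f(k): 18:1 9:1 6:1 3:1 2:1 1:1  a_18=6
n=21: 1·21 3·7 7·3 21·1  f→[1+1+1+1]=4
n=22: 22·1 11·2 2·11 1·22  f→[1+1+1+1]=4

3, 6, 6, 4, 4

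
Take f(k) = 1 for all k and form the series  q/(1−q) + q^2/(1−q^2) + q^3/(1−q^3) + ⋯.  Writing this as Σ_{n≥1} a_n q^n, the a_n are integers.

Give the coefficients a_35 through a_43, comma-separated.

q^35  k|35↦f(k): 35:1 7:1 5:1 1:1  a_35=4
d|36:{1,2,3,4,6,9,12,18,36}  Σf=1+1+1+1+1+1+1+1+1=9
d|37:{1,37}  Σf=1+1=2
[q^38] f(1)=1,f(2)=1,f(19)=1,f(38)=1 ⇒ 4
n=39: 1·39 3·13 13·3 39·1  f→[1+1+1+1]=4
q^40  k|40↦f(k): 40:1 20:1 10:1 8:1 5:1 4:1 2:1 1:1  a_40=8
[q^41] f(41)=1,f(1)=1 ⇒ 2
[q^42] f(1)=1,f(2)=1,f(3)=1,f(6)=1,f(7)=1,f(14)=1,f(21)=1,f(42)=1 ⇒ 8
d|43:{1,43}  Σf=1+1=2

4, 9, 2, 4, 4, 8, 2, 8, 2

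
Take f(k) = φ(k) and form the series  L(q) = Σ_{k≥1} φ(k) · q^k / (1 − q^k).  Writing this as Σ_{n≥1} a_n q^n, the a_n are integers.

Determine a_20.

n=20: 20·1 10·2 5·4 4·5 2·10 1·20  φ→[8+4+4+2+1+1]=20

a_20 = 20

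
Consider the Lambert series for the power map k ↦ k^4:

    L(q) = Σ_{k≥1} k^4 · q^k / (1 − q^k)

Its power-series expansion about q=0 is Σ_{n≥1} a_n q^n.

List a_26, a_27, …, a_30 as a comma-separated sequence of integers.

[q^26] f(1)=1,f(2)=16,f(13)=28561,f(26)=456976 ⇒ 485554
[q^27] f(27)=531441,f(9)=6561,f(3)=81,f(1)=1 ⇒ 538084
[q^28] f(28)=614656,f(14)=38416,f(7)=2401,f(4)=256,f(2)=16,f(1)=1 ⇒ 655746
n=29: 1·29 29·1  f→[1+707281]=707282
n=30: 1·30 2·15 3·10 5·6 6·5 10·3 15·2 30·1  f→[1+16+81+625+1296+10000+50625+810000]=872644

485554, 538084, 655746, 707282, 872644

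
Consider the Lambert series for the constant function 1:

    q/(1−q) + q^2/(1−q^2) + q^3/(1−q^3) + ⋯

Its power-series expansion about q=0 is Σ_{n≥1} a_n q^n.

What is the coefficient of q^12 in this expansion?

q^12  k|12↦f(k): 12:1 6:1 4:1 3:1 2:1 1:1  a_12=6

a_12 = 6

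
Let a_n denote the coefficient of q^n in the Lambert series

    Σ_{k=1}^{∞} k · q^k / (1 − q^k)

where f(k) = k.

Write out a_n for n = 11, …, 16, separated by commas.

12, 28, 14, 24, 24, 31

d|11:{1,11}  Σf=1+11=12
[q^12] f(1)=1,f(2)=2,f(3)=3,f(4)=4,f(6)=6,f(12)=12 ⇒ 28
n=13: 13·1 1·13  f→[13+1]=14
[q^14] f(14)=14,f(7)=7,f(2)=2,f(1)=1 ⇒ 24
n=15: 15·1 5·3 3·5 1·15  f→[15+5+3+1]=24
q^16  k|16↦f(k): 16:16 8:8 4:4 2:2 1:1  a_16=31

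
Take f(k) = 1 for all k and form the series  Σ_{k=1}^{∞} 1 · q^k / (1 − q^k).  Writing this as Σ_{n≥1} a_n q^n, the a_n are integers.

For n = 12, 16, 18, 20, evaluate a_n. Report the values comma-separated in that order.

6, 5, 6, 6

d|12:{12,6,4,3,2,1}  Σf=1+1+1+1+1+1=6
[q^16] f(16)=1,f(8)=1,f(4)=1,f(2)=1,f(1)=1 ⇒ 5
n=18: 18·1 9·2 6·3 3·6 2·9 1·18  f→[1+1+1+1+1+1]=6
q^20  k|20↦f(k): 1:1 2:1 4:1 5:1 10:1 20:1  a_20=6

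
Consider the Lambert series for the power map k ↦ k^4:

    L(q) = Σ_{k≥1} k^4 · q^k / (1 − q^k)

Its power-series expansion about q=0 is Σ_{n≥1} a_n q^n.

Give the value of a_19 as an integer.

a_19 = 130322

[q^19] f(19)=130321,f(1)=1 ⇒ 130322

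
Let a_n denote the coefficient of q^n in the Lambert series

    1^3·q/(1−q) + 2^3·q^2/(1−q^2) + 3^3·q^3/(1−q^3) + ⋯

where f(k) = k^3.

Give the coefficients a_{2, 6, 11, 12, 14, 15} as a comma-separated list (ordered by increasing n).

9, 252, 1332, 2044, 3096, 3528

n=2: 2·1 1·2  f→[8+1]=9
q^6  k|6↦f(k): 1:1 2:8 3:27 6:216  a_6=252
q^11  k|11↦f(k): 11:1331 1:1  a_11=1332
n=12: 12·1 6·2 4·3 3·4 2·6 1·12  f→[1728+216+64+27+8+1]=2044
d|14:{1,2,7,14}  Σf=1+8+343+2744=3096
n=15: 1·15 3·5 5·3 15·1  f→[1+27+125+3375]=3528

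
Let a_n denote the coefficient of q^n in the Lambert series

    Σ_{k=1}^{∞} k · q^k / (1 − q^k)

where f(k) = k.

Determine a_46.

a_46 = 72

q^46  k|46↦f(k): 1:1 2:2 23:23 46:46  a_46=72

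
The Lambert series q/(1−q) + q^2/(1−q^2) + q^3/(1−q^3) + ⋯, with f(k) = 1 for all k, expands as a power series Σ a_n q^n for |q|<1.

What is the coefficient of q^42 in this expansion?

a_42 = 8

d|42:{1,2,3,6,7,14,21,42}  Σf=1+1+1+1+1+1+1+1=8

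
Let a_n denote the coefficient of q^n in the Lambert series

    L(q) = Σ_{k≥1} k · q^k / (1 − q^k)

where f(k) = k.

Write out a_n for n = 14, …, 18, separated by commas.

24, 24, 31, 18, 39

q^14  k|14↦f(k): 14:14 7:7 2:2 1:1  a_14=24
[q^15] f(15)=15,f(5)=5,f(3)=3,f(1)=1 ⇒ 24
q^16  k|16↦f(k): 16:16 8:8 4:4 2:2 1:1  a_16=31
q^17  k|17↦f(k): 1:1 17:17  a_17=18
d|18:{18,9,6,3,2,1}  Σf=18+9+6+3+2+1=39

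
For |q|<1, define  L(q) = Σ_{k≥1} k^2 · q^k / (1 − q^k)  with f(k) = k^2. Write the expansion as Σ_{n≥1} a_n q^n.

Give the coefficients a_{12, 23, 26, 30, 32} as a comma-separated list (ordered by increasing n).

210, 530, 850, 1300, 1365

q^12  k|12↦f(k): 12:144 6:36 4:16 3:9 2:4 1:1  a_12=210
[q^23] f(1)=1,f(23)=529 ⇒ 530
d|26:{26,13,2,1}  Σf=676+169+4+1=850
[q^30] f(1)=1,f(2)=4,f(3)=9,f(5)=25,f(6)=36,f(10)=100,f(15)=225,f(30)=900 ⇒ 1300
q^32  k|32↦f(k): 32:1024 16:256 8:64 4:16 2:4 1:1  a_32=1365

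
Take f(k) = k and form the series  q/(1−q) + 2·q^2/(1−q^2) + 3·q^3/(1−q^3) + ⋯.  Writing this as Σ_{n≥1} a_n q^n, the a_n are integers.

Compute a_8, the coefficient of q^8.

[q^8] f(1)=1,f(2)=2,f(4)=4,f(8)=8 ⇒ 15

a_8 = 15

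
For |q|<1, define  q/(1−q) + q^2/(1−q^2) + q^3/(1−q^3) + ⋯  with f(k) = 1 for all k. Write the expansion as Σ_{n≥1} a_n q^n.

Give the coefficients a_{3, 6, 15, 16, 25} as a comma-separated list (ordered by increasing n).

2, 4, 4, 5, 3

q^3  k|3↦f(k): 1:1 3:1  a_3=2
q^6  k|6↦f(k): 6:1 3:1 2:1 1:1  a_6=4
[q^15] f(1)=1,f(3)=1,f(5)=1,f(15)=1 ⇒ 4
n=16: 1·16 2·8 4·4 8·2 16·1  f→[1+1+1+1+1]=5
n=25: 1·25 5·5 25·1  f→[1+1+1]=3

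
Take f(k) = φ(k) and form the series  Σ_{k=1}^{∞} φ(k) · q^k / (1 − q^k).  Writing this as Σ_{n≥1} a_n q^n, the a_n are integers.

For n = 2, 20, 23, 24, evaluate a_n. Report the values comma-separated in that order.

n=2: 1·2 2·1  φ→[1+1]=2
[q^20] φ(20)=8,φ(10)=4,φ(5)=4,φ(4)=2,φ(2)=1,φ(1)=1 ⇒ 20
d|23:{23,1}  Σφ=22+1=23
[q^24] φ(24)=8,φ(12)=4,φ(8)=4,φ(6)=2,φ(4)=2,φ(3)=2,φ(2)=1,φ(1)=1 ⇒ 24

2, 20, 23, 24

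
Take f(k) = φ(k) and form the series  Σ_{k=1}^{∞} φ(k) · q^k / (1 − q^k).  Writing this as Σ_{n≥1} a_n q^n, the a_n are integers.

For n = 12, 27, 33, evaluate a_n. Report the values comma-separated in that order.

[q^12] φ(1)=1,φ(2)=1,φ(3)=2,φ(4)=2,φ(6)=2,φ(12)=4 ⇒ 12
[q^27] φ(27)=18,φ(9)=6,φ(3)=2,φ(1)=1 ⇒ 27
[q^33] φ(33)=20,φ(11)=10,φ(3)=2,φ(1)=1 ⇒ 33

12, 27, 33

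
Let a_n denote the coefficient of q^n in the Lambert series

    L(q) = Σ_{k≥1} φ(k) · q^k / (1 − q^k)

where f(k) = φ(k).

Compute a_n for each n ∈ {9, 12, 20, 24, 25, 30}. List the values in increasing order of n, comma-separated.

[q^9] φ(1)=1,φ(3)=2,φ(9)=6 ⇒ 9
d|12:{1,2,3,4,6,12}  Σφ=1+1+2+2+2+4=12
n=20: 20·1 10·2 5·4 4·5 2·10 1·20  φ→[8+4+4+2+1+1]=20
n=24: 24·1 12·2 8·3 6·4 4·6 3·8 2·12 1·24  φ→[8+4+4+2+2+2+1+1]=24
n=25: 25·1 5·5 1·25  φ→[20+4+1]=25
d|30:{1,2,3,5,6,10,15,30}  Σφ=1+1+2+4+2+4+8+8=30

9, 12, 20, 24, 25, 30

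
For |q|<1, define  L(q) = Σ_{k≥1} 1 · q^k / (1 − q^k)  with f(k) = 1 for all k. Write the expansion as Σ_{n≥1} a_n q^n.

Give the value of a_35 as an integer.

n=35: 1·35 5·7 7·5 35·1  f→[1+1+1+1]=4

a_35 = 4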